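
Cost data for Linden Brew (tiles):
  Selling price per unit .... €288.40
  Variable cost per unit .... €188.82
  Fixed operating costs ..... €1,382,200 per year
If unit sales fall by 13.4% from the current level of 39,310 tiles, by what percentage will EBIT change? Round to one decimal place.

-20.7%

At 39,310 units, contribution = 39,310 × €99.58 = €3,914,489.80.
Operating income = contribution − fixed costs = €3,914,489.80 − €1,382,200 = €2,532,289.80.
So DOL = total CM / EBIT = €3,914,489.80 / €2,532,289.80 = 1.5458.
So EBIT moves 1.5458 × (-13.4%) = -20.7%.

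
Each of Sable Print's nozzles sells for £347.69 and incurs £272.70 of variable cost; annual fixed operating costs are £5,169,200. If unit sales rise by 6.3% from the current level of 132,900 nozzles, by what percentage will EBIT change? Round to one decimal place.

+13.1%

Total contribution margin = 132,900 × £74.99 = £9,966,171.00.
Subtracting fixed costs: EBIT = £9,966,171.00 − £5,169,200 = £4,796,971.00.
So DOL = total CM / EBIT = £9,966,171.00 / £4,796,971.00 = 2.0776.
Operating income changes by 2.0776 × +6.3% = +13.1%.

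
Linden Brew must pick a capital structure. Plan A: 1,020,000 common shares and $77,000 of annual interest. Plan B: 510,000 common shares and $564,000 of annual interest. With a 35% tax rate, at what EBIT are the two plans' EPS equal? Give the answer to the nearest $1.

$1,051,000

At indifference, (EBIT − 77,000)(1 − t)/1,020,000 = (EBIT − 564,000)(1 − t)/510,000.
The (1 − t) factor cancels: (EBIT − 77,000) × 510,000 = (EBIT − 564,000) × 1,020,000.
Solving, EBIT = (564,000·1,020,000 − 77,000·510,000) / (1,020,000 − 510,000) = 536,010,000,000 / 510,000 = 1,051,000.00.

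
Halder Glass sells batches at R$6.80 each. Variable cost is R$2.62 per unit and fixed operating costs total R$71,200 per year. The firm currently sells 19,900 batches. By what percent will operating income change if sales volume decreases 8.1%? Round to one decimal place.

-56.2%

Contribution at this volume is 19,900 × R$4.18 = R$83,182.00.
Subtracting fixed costs: EBIT = R$83,182.00 − R$71,200 = R$11,982.00.
DOL = contribution ÷ EBIT = R$83,182.00 ÷ R$11,982.00 = 6.9422.
Operating income changes by 6.9422 × -8.1% = -56.2%.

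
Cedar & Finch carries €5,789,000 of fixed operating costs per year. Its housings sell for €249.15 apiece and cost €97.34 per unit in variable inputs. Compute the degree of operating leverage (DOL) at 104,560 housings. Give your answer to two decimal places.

At 104,560 units, contribution = 104,560 × €151.81 = €15,873,253.60.
Subtracting fixed costs: EBIT = €15,873,253.60 − €5,789,000 = €10,084,253.60.
DOL = contribution ÷ EBIT = €15,873,253.60 ÷ €10,084,253.60 = 1.5741.

1.57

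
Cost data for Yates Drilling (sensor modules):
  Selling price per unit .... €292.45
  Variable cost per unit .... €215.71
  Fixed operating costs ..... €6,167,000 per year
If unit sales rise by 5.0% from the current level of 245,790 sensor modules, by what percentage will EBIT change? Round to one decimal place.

Total contribution margin = 245,790 × €76.74 = €18,861,924.60.
Operating income = contribution − fixed costs = €18,861,924.60 − €6,167,000 = €12,694,924.60.
So DOL = total CM / EBIT = €18,861,924.60 / €12,694,924.60 = 1.4858.
So EBIT moves 1.4858 × (+5.0%) = +7.4%.

+7.4%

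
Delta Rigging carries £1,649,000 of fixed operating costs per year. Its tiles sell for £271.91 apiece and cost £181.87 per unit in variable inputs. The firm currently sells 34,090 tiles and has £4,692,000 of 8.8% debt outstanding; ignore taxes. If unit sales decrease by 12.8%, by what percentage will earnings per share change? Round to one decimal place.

Total contribution margin = 34,090 × £90.04 = £3,069,463.60.
Subtracting fixed costs: EBIT = £3,069,463.60 − £1,649,000 = £1,420,463.60.
Interest = £412,896.00, so EBIT − I = £1,007,567.60.
DCL = total CM / (EBIT − I) = £3,069,463.60 / £1,007,567.60 = 3.0464.
EPS therefore changes by 3.0464 × (-12.8%) = -39.0%.

-39.0%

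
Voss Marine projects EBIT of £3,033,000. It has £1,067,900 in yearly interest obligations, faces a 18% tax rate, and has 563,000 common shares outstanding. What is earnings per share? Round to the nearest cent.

Interest = £1,067,900.00, so EBT = £3,033,000 − £1,067,900.00 = £1,965,100.00.
Net income = £1,965,100.00 × (1 − 0.18) = £1,611,382.00.
Per share: £1,611,382.00 / 563,000 shares = £2.86.

£2.86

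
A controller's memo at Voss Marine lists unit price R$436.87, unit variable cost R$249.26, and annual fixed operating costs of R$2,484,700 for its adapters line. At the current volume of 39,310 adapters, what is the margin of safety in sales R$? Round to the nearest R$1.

Unit CM = price − variable cost = R$436.87 − R$249.26 = R$187.61. Break-even units = R$2,484,700 ÷ R$187.61 = 13,243.96; break-even revenue = 13,243.96 × R$436.87 = R$5,785,890.35.
Actual sales revenue = 39,310 × R$436.87 = R$17,173,359.70.
Margin of safety = R$17,173,359.70 − R$5,785,890.35 = R$11,387,469.

R$11,387,469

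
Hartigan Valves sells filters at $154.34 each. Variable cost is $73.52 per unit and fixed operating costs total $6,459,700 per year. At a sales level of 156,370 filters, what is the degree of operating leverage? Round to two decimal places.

Total contribution margin = 156,370 × $80.82 = $12,637,823.40.
Subtracting fixed costs: EBIT = $12,637,823.40 − $6,459,700 = $6,178,123.40.
Degree of operating leverage = $12,637,823.40 / $6,178,123.40 = 2.0456.

2.05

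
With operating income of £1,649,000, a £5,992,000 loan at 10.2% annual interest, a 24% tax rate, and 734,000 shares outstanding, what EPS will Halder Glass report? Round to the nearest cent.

Pre-tax income = £1,649,000 − £611,184.00 = £1,037,816.00.
After tax at 24%: net income = £1,037,816.00 × 0.76 = £788,740.16.
EPS = £788,740.16 ÷ 734,000 = £1.07.

£1.07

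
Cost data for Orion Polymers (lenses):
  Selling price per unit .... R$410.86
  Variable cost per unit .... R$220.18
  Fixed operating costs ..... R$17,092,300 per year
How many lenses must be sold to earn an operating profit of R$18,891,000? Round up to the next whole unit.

Each unit contributes R$410.86 − R$220.18 = R$190.68.
Required volume = (fixed costs + target profit) ÷ CM = (R$17,092,300 + R$18,891,000) ÷ R$190.68 = 188,710.40, so 188,711 lenses.

188,711 lenses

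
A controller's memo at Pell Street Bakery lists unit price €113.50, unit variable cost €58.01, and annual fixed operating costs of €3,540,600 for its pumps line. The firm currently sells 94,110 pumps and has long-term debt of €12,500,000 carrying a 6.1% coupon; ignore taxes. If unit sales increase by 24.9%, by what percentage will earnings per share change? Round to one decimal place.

Total contribution margin = 94,110 × €55.49 = €5,222,163.90.
Subtracting fixed costs: EBIT = €5,222,163.90 − €3,540,600 = €1,681,563.90.
After interest of €762,500.00, pre-tax earnings = €919,063.90.
Degree of combined leverage = contribution ÷ (EBIT − I) = €5,222,163.90 ÷ €919,063.90 = 5.6820.
%ΔEPS = DCL × %ΔSales = 5.6820 × +24.9% = +141.5%.

+141.5%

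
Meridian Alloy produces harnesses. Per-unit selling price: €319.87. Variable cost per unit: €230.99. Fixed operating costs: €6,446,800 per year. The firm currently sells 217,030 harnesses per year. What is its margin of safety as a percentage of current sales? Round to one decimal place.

66.6%

Each unit contributes €319.87 − €230.99 = €88.88. Break-even units = €6,446,800 ÷ €88.88 = 72,533.75; break-even revenue = 72,533.75 × €319.87 = €23,201,371.69.
Current sales = 217,030 × €319.87 = €69,421,386.10.
Margin of safety = (€69,421,386.10 − €23,201,371.69) ÷ €69,421,386.10 = 66.6%.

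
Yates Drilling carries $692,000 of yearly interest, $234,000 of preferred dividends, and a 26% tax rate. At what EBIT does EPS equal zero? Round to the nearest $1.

$1,008,216

Preferred dividends are paid after tax, so their pre-tax equivalent is $234,000 ÷ (1 − 0.26) = $316,216.22.
EPS = 0 when EBIT covers interest plus the pre-tax preferred burden: $692,000 + $316,216.22 = $1,008,216.22.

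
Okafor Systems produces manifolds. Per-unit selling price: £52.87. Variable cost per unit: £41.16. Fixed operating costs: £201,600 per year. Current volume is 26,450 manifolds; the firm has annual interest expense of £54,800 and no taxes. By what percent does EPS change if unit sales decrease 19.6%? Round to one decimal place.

At 26,450 units, contribution = 26,450 × £11.71 = £309,729.50.
Subtracting fixed costs: EBIT = £309,729.50 − £201,600 = £108,129.50.
After interest of £54,800.00, pre-tax earnings = £53,329.50.
Degree of combined leverage = contribution ÷ (EBIT − I) = £309,729.50 ÷ £53,329.50 = 5.8078.
%ΔEPS = DCL × %ΔSales = 5.8078 × -19.6% = -113.8%.

-113.8%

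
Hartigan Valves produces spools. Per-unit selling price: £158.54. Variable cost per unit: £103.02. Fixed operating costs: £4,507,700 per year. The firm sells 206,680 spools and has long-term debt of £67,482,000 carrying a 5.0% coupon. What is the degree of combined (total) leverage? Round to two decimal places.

3.19

Contribution at this volume is 206,680 × £55.52 = £11,474,873.60.
EBIT = £11,474,873.60 − £4,507,700 = £6,967,173.60. Interest = £3,374,100.00, so EBIT − I = £3,593,073.60.
Degree of total leverage = total CM / (EBIT − interest) = £11,474,873.60 / £3,593,073.60 = 3.1936.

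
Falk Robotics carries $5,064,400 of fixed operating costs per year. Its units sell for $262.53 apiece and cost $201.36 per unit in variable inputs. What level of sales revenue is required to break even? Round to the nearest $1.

CM per unit = $262.53 − $201.36 = $61.17; CM ratio = $61.17 / $262.53 = 0.2330.
Break-even sales = FC ÷ CM ratio = $5,064,400 × $262.53 / $61.17 = $21,735,441.

$21,735,441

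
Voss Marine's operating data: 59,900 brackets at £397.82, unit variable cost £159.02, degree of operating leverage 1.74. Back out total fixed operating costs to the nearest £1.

£6,083,361

Total contribution margin = 59,900 × £238.80 = £14,304,120.00.
Since DOL = CM ÷ EBIT, EBIT = £14,304,120.00 ÷ 1.74 = £8,220,758.62.
Fixed costs = CM − EBIT = £14,304,120.00 − £8,220,758.62 = £6,083,361.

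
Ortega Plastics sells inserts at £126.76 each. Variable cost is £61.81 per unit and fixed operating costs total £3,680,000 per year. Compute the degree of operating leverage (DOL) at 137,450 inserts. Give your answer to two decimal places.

1.70

Contribution at this volume is 137,450 × £64.95 = £8,927,377.50.
EBIT = £8,927,377.50 − £3,680,000 = £5,247,377.50.
DOL = contribution ÷ EBIT = £8,927,377.50 ÷ £5,247,377.50 = 1.7013.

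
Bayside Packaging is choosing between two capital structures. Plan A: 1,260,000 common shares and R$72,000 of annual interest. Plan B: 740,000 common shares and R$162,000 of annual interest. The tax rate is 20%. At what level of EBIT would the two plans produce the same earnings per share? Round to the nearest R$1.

R$290,077

At indifference, (EBIT − 72,000)(1 − t)/1,260,000 = (EBIT − 162,000)(1 − t)/740,000.
Cancelling (1 − t) and cross-multiplying: 740,000·(EBIT − 72,000) = 1,260,000·(EBIT − 162,000).
EBIT × (1,260,000 − 740,000) = 162,000 × 1,260,000 − 72,000 × 740,000 = 150,840,000,000, so EBIT = 150,840,000,000 ÷ 520,000 = 290,076.92.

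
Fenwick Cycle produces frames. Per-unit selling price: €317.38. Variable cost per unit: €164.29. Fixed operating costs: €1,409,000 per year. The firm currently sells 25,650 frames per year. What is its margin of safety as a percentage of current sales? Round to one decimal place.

Unit CM = price − variable cost = €317.38 − €164.29 = €153.09. Break-even units = €1,409,000 ÷ €153.09 = 9,203.74; break-even revenue = 9,203.74 × €317.38 = €2,921,081.85.
Current sales = 25,650 × €317.38 = €8,140,797.00.
Margin of safety = (€8,140,797.00 − €2,921,081.85) ÷ €8,140,797.00 = 64.1%.

64.1%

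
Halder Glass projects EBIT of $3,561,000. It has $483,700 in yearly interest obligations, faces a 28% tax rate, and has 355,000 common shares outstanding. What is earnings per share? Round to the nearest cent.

Interest = $483,700.00, so EBT = $3,561,000 − $483,700.00 = $3,077,300.00.
Net income = $3,077,300.00 × (1 − 0.28) = $2,215,656.00.
EPS = $2,215,656.00 ÷ 355,000 = $6.24.

$6.24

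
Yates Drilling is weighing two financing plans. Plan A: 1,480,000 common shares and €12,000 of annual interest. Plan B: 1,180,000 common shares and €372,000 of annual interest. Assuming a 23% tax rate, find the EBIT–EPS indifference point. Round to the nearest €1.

Set EPS_A = EPS_B: (EBIT − €12,000)(1 − 0.23) ÷ 1,480,000 = (EBIT − €372,000)(1 − 0.23) ÷ 1,180,000.
The (1 − t) factor cancels: (EBIT − 12,000) × 1,180,000 = (EBIT − 372,000) × 1,480,000.
EBIT × (1,480,000 − 1,180,000) = 372,000 × 1,480,000 − 12,000 × 1,180,000 = 536,400,000,000, so EBIT = 536,400,000,000 ÷ 300,000 = 1,788,000.00.

€1,788,000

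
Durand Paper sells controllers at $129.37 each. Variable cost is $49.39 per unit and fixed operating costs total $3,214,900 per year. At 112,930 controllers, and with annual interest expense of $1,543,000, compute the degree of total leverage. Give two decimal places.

2.11

Total contribution margin = 112,930 × $79.98 = $9,032,141.40.
Subtracting fixed costs: EBIT = $9,032,141.40 − $3,214,900 = $5,817,241.40. Interest = $1,543,000.00.
DOL = $9,032,141.40 ÷ $5,817,241.40 = 1.5527; DFL = $5,817,241.40 ÷ $4,274,241.40 = 1.3610.
Combined leverage = 1.5527 × 1.3610 = 2.1132.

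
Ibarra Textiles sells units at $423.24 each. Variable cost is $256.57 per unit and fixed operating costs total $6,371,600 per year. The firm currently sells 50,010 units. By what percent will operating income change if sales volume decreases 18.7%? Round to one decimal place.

-79.4%

Total contribution margin = 50,010 × $166.67 = $8,335,166.70.
EBIT = $8,335,166.70 − $6,371,600 = $1,963,566.70.
DOL = contribution ÷ EBIT = $8,335,166.70 ÷ $1,963,566.70 = 4.2449.
Operating income changes by 4.2449 × -18.7% = -79.4%.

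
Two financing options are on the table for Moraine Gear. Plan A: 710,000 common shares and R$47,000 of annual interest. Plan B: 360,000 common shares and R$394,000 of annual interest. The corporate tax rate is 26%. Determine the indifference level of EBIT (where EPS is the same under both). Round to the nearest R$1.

R$750,914

At indifference, (EBIT − 47,000)(1 − t)/710,000 = (EBIT − 394,000)(1 − t)/360,000.
Cancelling (1 − t) and cross-multiplying: 360,000·(EBIT − 47,000) = 710,000·(EBIT − 394,000).
Solving, EBIT = (394,000·710,000 − 47,000·360,000) / (710,000 − 360,000) = 262,820,000,000 / 350,000 = 750,914.29.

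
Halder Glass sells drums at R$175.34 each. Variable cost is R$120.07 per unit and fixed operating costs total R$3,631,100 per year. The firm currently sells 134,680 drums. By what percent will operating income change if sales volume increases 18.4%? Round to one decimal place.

+35.9%

Total contribution margin = 134,680 × R$55.27 = R$7,443,763.60.
Subtracting fixed costs: EBIT = R$7,443,763.60 − R$3,631,100 = R$3,812,663.60.
Degree of operating leverage = R$7,443,763.60 / R$3,812,663.60 = 1.9524.
%ΔEBIT = DOL × %ΔSales = 1.9524 × +18.4% = +35.9%.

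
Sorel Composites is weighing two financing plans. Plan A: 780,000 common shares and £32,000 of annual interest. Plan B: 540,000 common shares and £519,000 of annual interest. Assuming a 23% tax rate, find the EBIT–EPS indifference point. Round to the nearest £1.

Set EPS_A = EPS_B: (EBIT − £32,000)(1 − 0.23) ÷ 780,000 = (EBIT − £519,000)(1 − 0.23) ÷ 540,000.
Cancelling (1 − t) and cross-multiplying: 540,000·(EBIT − 32,000) = 780,000·(EBIT − 519,000).
EBIT × (780,000 − 540,000) = 519,000 × 780,000 − 32,000 × 540,000 = 387,540,000,000, so EBIT = 387,540,000,000 ÷ 240,000 = 1,614,750.00.

£1,614,750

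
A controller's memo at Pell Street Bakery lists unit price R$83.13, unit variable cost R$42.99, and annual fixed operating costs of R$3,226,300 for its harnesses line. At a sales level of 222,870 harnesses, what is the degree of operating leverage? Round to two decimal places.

1.56

At 222,870 units, contribution = 222,870 × R$40.14 = R$8,946,001.80.
EBIT = R$8,946,001.80 − R$3,226,300 = R$5,719,701.80.
So DOL = total CM / EBIT = R$8,946,001.80 / R$5,719,701.80 = 1.5641.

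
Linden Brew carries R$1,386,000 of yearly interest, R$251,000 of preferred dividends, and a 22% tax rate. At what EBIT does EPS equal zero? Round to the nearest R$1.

Grossing the preferred dividend up to pre-tax terms: R$251,000 / (1 − 0.22) = R$321,794.87.
EPS = 0 when EBIT covers interest plus the pre-tax preferred burden: R$1,386,000 + R$321,794.87 = R$1,707,794.87.

R$1,707,795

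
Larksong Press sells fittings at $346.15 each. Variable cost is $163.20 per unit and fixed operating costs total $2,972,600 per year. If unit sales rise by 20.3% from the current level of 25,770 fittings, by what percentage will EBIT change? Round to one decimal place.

+54.9%

Total contribution margin = 25,770 × $182.95 = $4,714,621.50.
EBIT = $4,714,621.50 − $2,972,600 = $1,742,021.50.
DOL = contribution ÷ EBIT = $4,714,621.50 ÷ $1,742,021.50 = 2.7064.
So EBIT moves 2.7064 × (+20.3%) = +54.9%.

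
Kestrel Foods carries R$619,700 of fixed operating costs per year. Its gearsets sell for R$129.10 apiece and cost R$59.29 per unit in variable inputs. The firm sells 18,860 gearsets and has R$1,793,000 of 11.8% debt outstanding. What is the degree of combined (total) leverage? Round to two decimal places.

At 18,860 units, contribution = 18,860 × R$69.81 = R$1,316,616.60.
Operating income = contribution − fixed costs = R$1,316,616.60 − R$619,700 = R$696,916.60. Interest = R$211,574.00, so EBIT − I = R$485,342.60.
DCL = contribution ÷ (EBIT − I) = R$1,316,616.60 ÷ R$485,342.60 = 2.7128.

2.71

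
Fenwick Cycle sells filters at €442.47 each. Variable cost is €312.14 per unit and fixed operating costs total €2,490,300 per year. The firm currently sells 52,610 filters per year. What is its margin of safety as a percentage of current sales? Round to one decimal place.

Unit CM = price − variable cost = €442.47 − €312.14 = €130.33. Break-even units = €2,490,300 ÷ €130.33 = 19,107.65; break-even revenue = 19,107.65 × €442.47 = €8,454,561.81.
Current sales = 52,610 × €442.47 = €23,278,346.70.
Margin of safety = (€23,278,346.70 − €8,454,561.81) ÷ €23,278,346.70 = 63.7%.

63.7%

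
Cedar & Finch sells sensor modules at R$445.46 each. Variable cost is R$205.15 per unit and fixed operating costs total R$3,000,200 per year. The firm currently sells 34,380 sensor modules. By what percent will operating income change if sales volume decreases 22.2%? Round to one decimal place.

-34.9%

At 34,380 units, contribution = 34,380 × R$240.31 = R$8,261,857.80.
Operating income = contribution − fixed costs = R$8,261,857.80 − R$3,000,200 = R$5,261,657.80.
DOL = contribution ÷ EBIT = R$8,261,857.80 ÷ R$5,261,657.80 = 1.5702.
%ΔEBIT = DOL × %ΔSales = 1.5702 × -22.2% = -34.9%.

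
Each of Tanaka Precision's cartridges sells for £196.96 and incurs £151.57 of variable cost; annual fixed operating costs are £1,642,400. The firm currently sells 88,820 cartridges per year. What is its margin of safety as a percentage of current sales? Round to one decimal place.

59.3%

Contribution margin per unit = £196.96 − £151.57 = £45.39. Break-even units = £1,642,400 ÷ £45.39 = 36,184.18; break-even revenue = 36,184.18 × £196.96 = £7,126,836.40.
Current sales = 88,820 × £196.96 = £17,493,987.20.
Margin of safety = (£17,493,987.20 − £7,126,836.40) ÷ £17,493,987.20 = 59.3%.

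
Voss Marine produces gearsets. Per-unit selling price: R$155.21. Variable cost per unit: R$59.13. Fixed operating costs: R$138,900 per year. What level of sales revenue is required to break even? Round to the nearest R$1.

R$224,382

Contribution margin per unit = R$155.21 − R$59.13 = R$96.08, a CM ratio of R$96.08 ÷ R$155.21 = 0.6190.
Break-even revenue = fixed costs × price ÷ CM = R$138,900 × R$155.21 ÷ R$96.08 = R$224,382.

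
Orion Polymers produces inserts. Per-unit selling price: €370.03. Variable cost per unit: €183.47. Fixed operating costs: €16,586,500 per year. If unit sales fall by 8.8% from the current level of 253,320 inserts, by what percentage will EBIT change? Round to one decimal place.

Total contribution margin = 253,320 × €186.56 = €47,259,379.20.
EBIT = €47,259,379.20 − €16,586,500 = €30,672,879.20.
Degree of operating leverage = €47,259,379.20 / €30,672,879.20 = 1.5408.
Operating income changes by 1.5408 × -8.8% = -13.6%.

-13.6%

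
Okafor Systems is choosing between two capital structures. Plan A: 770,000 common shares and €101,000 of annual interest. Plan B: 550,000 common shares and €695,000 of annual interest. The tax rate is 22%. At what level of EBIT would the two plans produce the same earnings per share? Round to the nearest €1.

€2,180,000

At indifference, (EBIT − 101,000)(1 − t)/770,000 = (EBIT − 695,000)(1 − t)/550,000.
The (1 − t) factor cancels: (EBIT − 101,000) × 550,000 = (EBIT − 695,000) × 770,000.
EBIT × (770,000 − 550,000) = 695,000 × 770,000 − 101,000 × 550,000 = 479,600,000,000, so EBIT = 479,600,000,000 ÷ 220,000 = 2,180,000.00.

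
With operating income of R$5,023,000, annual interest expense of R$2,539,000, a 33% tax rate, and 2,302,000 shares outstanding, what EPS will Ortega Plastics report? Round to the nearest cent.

Interest = R$2,539,000.00, so EBT = R$5,023,000 − R$2,539,000.00 = R$2,484,000.00.
Net income = R$2,484,000.00 × (1 − 0.33) = R$1,664,280.00.
EPS = R$1,664,280.00 ÷ 2,302,000 = R$0.72.

R$0.72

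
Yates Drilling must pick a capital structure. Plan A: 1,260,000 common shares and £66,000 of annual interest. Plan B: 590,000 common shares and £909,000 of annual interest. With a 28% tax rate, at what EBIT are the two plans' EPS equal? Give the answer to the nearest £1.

£1,651,343

Set EPS_A = EPS_B: (EBIT − £66,000)(1 − 0.28) ÷ 1,260,000 = (EBIT − £909,000)(1 − 0.28) ÷ 590,000.
Cancelling (1 − t) and cross-multiplying: 590,000·(EBIT − 66,000) = 1,260,000·(EBIT − 909,000).
Solving, EBIT = (909,000·1,260,000 − 66,000·590,000) / (1,260,000 − 590,000) = 1,106,400,000,000 / 670,000 = 1,651,343.28.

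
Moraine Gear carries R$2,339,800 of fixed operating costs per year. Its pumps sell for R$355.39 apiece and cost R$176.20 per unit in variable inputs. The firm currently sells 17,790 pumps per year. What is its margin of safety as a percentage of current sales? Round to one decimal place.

Each unit contributes R$355.39 − R$176.20 = R$179.19. Break-even units = R$2,339,800 ÷ R$179.19 = 13,057.65; break-even revenue = 13,057.65 × R$355.39 = R$4,640,557.63.
Current sales = 17,790 × R$355.39 = R$6,322,388.10.
Margin of safety = (R$6,322,388.10 − R$4,640,557.63) ÷ R$6,322,388.10 = 26.6%.

26.6%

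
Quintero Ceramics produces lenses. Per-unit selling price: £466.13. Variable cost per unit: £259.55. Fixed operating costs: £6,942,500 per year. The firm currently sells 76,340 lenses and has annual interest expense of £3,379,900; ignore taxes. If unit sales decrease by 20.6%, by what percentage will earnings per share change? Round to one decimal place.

-59.6%

Total contribution margin = 76,340 × £206.58 = £15,770,317.20.
Subtracting fixed costs: EBIT = £15,770,317.20 − £6,942,500 = £8,827,817.20.
Interest = £3,379,900.00, so EBIT − I = £5,447,917.20.
Degree of combined leverage = contribution ÷ (EBIT − I) = £15,770,317.20 ÷ £5,447,917.20 = 2.8947.
EPS therefore changes by 2.8947 × (-20.6%) = -59.6%.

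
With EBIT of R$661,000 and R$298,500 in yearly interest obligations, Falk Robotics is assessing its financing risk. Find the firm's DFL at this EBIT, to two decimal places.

1.82

Annual interest charges come to R$298,500.00.
DFL = EBIT ÷ (EBIT − I) = R$661,000 ÷ (R$661,000 − R$298,500.00) = R$661,000 ÷ R$362,500.00 = 1.8234.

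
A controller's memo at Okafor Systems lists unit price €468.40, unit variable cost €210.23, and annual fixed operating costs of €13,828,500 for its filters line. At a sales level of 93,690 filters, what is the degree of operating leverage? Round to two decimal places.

2.33

At 93,690 units, contribution = 93,690 × €258.17 = €24,187,947.30.
Subtracting fixed costs: EBIT = €24,187,947.30 − €13,828,500 = €10,359,447.30.
Degree of operating leverage = €24,187,947.30 / €10,359,447.30 = 2.3349.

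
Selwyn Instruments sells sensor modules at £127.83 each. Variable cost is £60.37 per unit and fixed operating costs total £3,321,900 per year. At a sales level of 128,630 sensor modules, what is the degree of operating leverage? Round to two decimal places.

1.62

At 128,630 units, contribution = 128,630 × £67.46 = £8,677,379.80.
Operating income = contribution − fixed costs = £8,677,379.80 − £3,321,900 = £5,355,479.80.
Degree of operating leverage = £8,677,379.80 / £5,355,479.80 = 1.6203.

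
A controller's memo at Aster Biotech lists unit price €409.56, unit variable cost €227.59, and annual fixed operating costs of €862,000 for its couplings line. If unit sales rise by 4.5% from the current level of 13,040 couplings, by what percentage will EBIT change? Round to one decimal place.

Total contribution margin = 13,040 × €181.97 = €2,372,888.80.
Operating income = contribution − fixed costs = €2,372,888.80 − €862,000 = €1,510,888.80.
DOL = contribution ÷ EBIT = €2,372,888.80 ÷ €1,510,888.80 = 1.5705.
%ΔEBIT = DOL × %ΔSales = 1.5705 × +4.5% = +7.1%.

+7.1%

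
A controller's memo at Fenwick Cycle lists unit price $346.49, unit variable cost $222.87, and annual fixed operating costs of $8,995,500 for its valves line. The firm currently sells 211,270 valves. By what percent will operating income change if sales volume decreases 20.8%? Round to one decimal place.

Contribution at this volume is 211,270 × $123.62 = $26,117,197.40.
Operating income = contribution − fixed costs = $26,117,197.40 − $8,995,500 = $17,121,697.40.
So DOL = total CM / EBIT = $26,117,197.40 / $17,121,697.40 = 1.5254.
%ΔEBIT = DOL × %ΔSales = 1.5254 × -20.8% = -31.7%.

-31.7%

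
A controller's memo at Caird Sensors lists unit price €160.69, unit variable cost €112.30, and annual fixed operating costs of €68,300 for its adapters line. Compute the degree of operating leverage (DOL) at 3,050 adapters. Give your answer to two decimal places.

Contribution at this volume is 3,050 × €48.39 = €147,589.50.
Subtracting fixed costs: EBIT = €147,589.50 − €68,300 = €79,289.50.
DOL = contribution ÷ EBIT = €147,589.50 ÷ €79,289.50 = 1.8614.

1.86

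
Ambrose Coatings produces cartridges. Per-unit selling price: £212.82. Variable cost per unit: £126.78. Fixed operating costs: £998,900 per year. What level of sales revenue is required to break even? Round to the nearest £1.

£2,470,780

Contribution margin per unit = £212.82 − £126.78 = £86.04, a CM ratio of £86.04 ÷ £212.82 = 0.4043.
Break-even revenue = fixed costs × price ÷ CM = £998,900 × £212.82 ÷ £86.04 = £2,470,780.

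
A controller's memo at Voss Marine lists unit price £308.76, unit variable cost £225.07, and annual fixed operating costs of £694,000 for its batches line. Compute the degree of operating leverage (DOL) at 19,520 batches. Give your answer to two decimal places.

1.74

At 19,520 units, contribution = 19,520 × £83.69 = £1,633,628.80.
EBIT = £1,633,628.80 − £694,000 = £939,628.80.
DOL = contribution ÷ EBIT = £1,633,628.80 ÷ £939,628.80 = 1.7386.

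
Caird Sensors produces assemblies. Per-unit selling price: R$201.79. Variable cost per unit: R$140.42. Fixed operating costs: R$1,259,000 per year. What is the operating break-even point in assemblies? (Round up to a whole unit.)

20,515 assemblies

Each unit contributes R$201.79 − R$140.42 = R$61.37.
Break-even Q = R$1,259,000 / R$61.37 = 20,514.91 → 20,515 assemblies.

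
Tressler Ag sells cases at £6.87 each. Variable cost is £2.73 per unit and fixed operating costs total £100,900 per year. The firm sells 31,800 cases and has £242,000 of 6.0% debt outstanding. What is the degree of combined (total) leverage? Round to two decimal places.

8.11

Total contribution margin = 31,800 × £4.14 = £131,652.00.
Subtracting fixed costs: EBIT = £131,652.00 − £100,900 = £30,752.00. Interest = £14,520.00, so EBIT − I = £16,232.00.
Degree of total leverage = total CM / (EBIT − interest) = £131,652.00 / £16,232.00 = 8.1106.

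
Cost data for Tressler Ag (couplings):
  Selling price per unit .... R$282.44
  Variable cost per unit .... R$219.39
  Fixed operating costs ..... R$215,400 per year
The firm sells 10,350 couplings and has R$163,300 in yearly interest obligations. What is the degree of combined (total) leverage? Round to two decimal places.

2.38

At 10,350 units, contribution = 10,350 × R$63.05 = R$652,567.50.
Subtracting fixed costs: EBIT = R$652,567.50 − R$215,400 = R$437,167.50. Interest = R$163,300.00.
DOL = R$652,567.50 ÷ R$437,167.50 = 1.4927; DFL = R$437,167.50 ÷ R$273,867.50 = 1.5963.
DCL = DOL × DFL = 1.4927 × 1.5963 = 2.3828.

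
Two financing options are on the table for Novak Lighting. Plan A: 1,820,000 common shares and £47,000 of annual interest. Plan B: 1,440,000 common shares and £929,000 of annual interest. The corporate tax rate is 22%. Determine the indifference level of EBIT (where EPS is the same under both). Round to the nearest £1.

£4,271,316

At indifference, (EBIT − 47,000)(1 − t)/1,820,000 = (EBIT − 929,000)(1 − t)/1,440,000.
Cancelling (1 − t) and cross-multiplying: 1,440,000·(EBIT − 47,000) = 1,820,000·(EBIT − 929,000).
EBIT × (1,820,000 − 1,440,000) = 929,000 × 1,820,000 − 47,000 × 1,440,000 = 1,623,100,000,000, so EBIT = 1,623,100,000,000 ÷ 380,000 = 4,271,315.79.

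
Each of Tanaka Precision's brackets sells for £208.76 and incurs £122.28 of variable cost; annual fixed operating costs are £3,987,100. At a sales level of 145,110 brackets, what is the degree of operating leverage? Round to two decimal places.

At 145,110 units, contribution = 145,110 × £86.48 = £12,549,112.80.
Operating income = contribution − fixed costs = £12,549,112.80 − £3,987,100 = £8,562,012.80.
DOL = contribution ÷ EBIT = £12,549,112.80 ÷ £8,562,012.80 = 1.4657.

1.47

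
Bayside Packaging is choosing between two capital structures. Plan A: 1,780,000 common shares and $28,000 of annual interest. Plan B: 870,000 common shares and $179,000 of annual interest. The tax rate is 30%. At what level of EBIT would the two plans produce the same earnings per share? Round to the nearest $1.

$323,363

Set EPS_A = EPS_B: (EBIT − $28,000)(1 − 0.30) ÷ 1,780,000 = (EBIT − $179,000)(1 − 0.30) ÷ 870,000.
Cancelling (1 − t) and cross-multiplying: 870,000·(EBIT − 28,000) = 1,780,000·(EBIT − 179,000).
EBIT × (1,780,000 − 870,000) = 179,000 × 1,780,000 − 28,000 × 870,000 = 294,260,000,000, so EBIT = 294,260,000,000 ÷ 910,000 = 323,362.64.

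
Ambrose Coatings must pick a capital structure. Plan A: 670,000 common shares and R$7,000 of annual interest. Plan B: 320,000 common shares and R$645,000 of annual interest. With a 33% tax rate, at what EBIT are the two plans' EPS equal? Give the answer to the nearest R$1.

Set EPS_A = EPS_B: (EBIT − R$7,000)(1 − 0.33) ÷ 670,000 = (EBIT − R$645,000)(1 − 0.33) ÷ 320,000.
The (1 − t) factor cancels: (EBIT − 7,000) × 320,000 = (EBIT − 645,000) × 670,000.
EBIT × (670,000 − 320,000) = 645,000 × 670,000 − 7,000 × 320,000 = 429,910,000,000, so EBIT = 429,910,000,000 ÷ 350,000 = 1,228,314.29.

R$1,228,314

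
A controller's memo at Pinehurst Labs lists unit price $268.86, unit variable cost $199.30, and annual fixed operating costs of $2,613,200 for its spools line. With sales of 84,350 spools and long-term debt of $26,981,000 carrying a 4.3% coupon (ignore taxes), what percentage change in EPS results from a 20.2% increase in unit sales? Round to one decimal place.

At 84,350 units, contribution = 84,350 × $69.56 = $5,867,386.00.
EBIT = $5,867,386.00 − $2,613,200 = $3,254,186.00.
After interest of $1,160,183.00, pre-tax earnings = $2,094,003.00.
Degree of combined leverage = contribution ÷ (EBIT − I) = $5,867,386.00 ÷ $2,094,003.00 = 2.8020.
%ΔEPS = DCL × %ΔSales = 2.8020 × +20.2% = +56.6%.

+56.6%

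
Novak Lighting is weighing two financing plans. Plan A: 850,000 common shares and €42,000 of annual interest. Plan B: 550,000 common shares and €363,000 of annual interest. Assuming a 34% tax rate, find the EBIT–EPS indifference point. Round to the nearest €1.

€951,500

Set EPS_A = EPS_B: (EBIT − €42,000)(1 − 0.34) ÷ 850,000 = (EBIT − €363,000)(1 − 0.34) ÷ 550,000.
The (1 − t) factor cancels: (EBIT − 42,000) × 550,000 = (EBIT − 363,000) × 850,000.
EBIT × (850,000 − 550,000) = 363,000 × 850,000 − 42,000 × 550,000 = 285,450,000,000, so EBIT = 285,450,000,000 ÷ 300,000 = 951,500.00.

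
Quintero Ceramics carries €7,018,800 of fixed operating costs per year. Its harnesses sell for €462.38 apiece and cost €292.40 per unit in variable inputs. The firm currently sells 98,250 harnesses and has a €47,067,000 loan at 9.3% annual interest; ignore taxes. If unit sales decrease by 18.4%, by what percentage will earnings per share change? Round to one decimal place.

Contribution at this volume is 98,250 × €169.98 = €16,700,535.00.
Operating income = contribution − fixed costs = €16,700,535.00 − €7,018,800 = €9,681,735.00.
After interest of €4,377,231.00, pre-tax earnings = €5,304,504.00.
Degree of combined leverage = contribution ÷ (EBIT − I) = €16,700,535.00 ÷ €5,304,504.00 = 3.1484.
%ΔEPS = DCL × %ΔSales = 3.1484 × -18.4% = -57.9%.

-57.9%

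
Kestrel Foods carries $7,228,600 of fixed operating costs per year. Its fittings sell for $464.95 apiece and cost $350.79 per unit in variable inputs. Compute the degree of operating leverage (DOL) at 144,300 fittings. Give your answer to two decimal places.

1.78

Contribution at this volume is 144,300 × $114.16 = $16,473,288.00.
EBIT = $16,473,288.00 − $7,228,600 = $9,244,688.00.
So DOL = total CM / EBIT = $16,473,288.00 / $9,244,688.00 = 1.7819.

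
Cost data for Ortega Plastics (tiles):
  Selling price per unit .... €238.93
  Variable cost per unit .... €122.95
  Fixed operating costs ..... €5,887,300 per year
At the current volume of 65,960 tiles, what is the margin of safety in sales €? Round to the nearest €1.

€3,631,416

Each unit contributes €238.93 − €122.95 = €115.98. Break-even units = €5,887,300 ÷ €115.98 = 50,761.34; break-even revenue = 50,761.34 × €238.93 = €12,128,406.53.
Actual sales revenue = 65,960 × €238.93 = €15,759,822.80.
Margin of safety = €15,759,822.80 − €12,128,406.53 = €3,631,416.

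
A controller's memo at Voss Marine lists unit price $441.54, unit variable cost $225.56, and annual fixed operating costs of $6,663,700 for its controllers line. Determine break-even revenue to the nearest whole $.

$13,622,975

CM per unit = $441.54 − $225.56 = $215.98; CM ratio = $215.98 / $441.54 = 0.4892.
Break-even sales = FC ÷ CM ratio = $6,663,700 × $441.54 / $215.98 = $13,622,975.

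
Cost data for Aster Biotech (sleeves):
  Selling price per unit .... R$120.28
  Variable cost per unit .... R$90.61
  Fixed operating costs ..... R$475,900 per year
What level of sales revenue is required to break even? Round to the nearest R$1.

CM per unit = R$120.28 − R$90.61 = R$29.67; CM ratio = R$29.67 / R$120.28 = 0.2467.
Break-even sales = FC ÷ CM ratio = R$475,900 × R$120.28 / R$29.67 = R$1,929,264.

R$1,929,264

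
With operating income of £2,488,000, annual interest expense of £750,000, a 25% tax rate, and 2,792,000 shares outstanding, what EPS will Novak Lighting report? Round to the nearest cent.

£0.47

Pre-tax income = £2,488,000 − £750,000.00 = £1,738,000.00.
Net income = £1,738,000.00 × (1 − 0.25) = £1,303,500.00.
EPS = £1,303,500.00 ÷ 2,792,000 = £0.47.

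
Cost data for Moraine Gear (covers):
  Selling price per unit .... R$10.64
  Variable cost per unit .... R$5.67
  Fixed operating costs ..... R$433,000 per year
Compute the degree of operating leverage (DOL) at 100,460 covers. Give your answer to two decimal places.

Total contribution margin = 100,460 × R$4.97 = R$499,286.20.
Operating income = contribution − fixed costs = R$499,286.20 − R$433,000 = R$66,286.20.
DOL = contribution ÷ EBIT = R$499,286.20 ÷ R$66,286.20 = 7.5323.

7.53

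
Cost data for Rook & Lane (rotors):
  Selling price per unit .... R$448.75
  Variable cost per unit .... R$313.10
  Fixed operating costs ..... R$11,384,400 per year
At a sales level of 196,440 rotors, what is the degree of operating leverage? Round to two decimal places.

1.75

Contribution at this volume is 196,440 × R$135.65 = R$26,647,086.00.
EBIT = R$26,647,086.00 − R$11,384,400 = R$15,262,686.00.
Degree of operating leverage = R$26,647,086.00 / R$15,262,686.00 = 1.7459.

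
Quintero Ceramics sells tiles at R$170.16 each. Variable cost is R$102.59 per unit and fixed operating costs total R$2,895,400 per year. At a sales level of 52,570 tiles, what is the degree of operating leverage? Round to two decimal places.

Total contribution margin = 52,570 × R$67.57 = R$3,552,154.90.
EBIT = R$3,552,154.90 − R$2,895,400 = R$656,754.90.
Degree of operating leverage = R$3,552,154.90 / R$656,754.90 = 5.4086.

5.41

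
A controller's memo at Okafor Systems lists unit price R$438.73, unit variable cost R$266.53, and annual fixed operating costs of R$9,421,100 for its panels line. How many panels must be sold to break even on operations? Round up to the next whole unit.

54,711 panels

Unit CM = price − variable cost = R$438.73 − R$266.53 = R$172.20.
Break-even Q = R$9,421,100 / R$172.20 = 54,710.22 → 54,711 panels.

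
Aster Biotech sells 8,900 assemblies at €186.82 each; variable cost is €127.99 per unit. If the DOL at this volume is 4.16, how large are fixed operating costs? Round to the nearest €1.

€397,725

Total contribution margin = 8,900 × €58.83 = €523,587.00.
Since DOL = CM ÷ EBIT, EBIT = €523,587.00 ÷ 4.16 = €125,862.26.
Fixed costs = CM − EBIT = €523,587.00 − €125,862.26 = €397,725.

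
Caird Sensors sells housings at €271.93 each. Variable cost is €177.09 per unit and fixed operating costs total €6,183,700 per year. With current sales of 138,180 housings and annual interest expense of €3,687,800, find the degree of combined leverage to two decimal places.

At 138,180 units, contribution = 138,180 × €94.84 = €13,104,991.20.
EBIT = €13,104,991.20 − €6,183,700 = €6,921,291.20. Interest = €3,687,800.00.
DOL = €13,104,991.20 ÷ €6,921,291.20 = 1.8934; DFL = €6,921,291.20 ÷ €3,233,491.20 = 2.1405.
Combined leverage = 1.8934 × 2.1405 = 4.0528.

4.05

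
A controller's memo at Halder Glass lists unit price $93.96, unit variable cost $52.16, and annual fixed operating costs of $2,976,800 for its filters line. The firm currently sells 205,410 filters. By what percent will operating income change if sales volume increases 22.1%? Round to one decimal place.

+33.8%

Total contribution margin = 205,410 × $41.80 = $8,586,138.00.
Operating income = contribution − fixed costs = $8,586,138.00 − $2,976,800 = $5,609,338.00.
DOL = contribution ÷ EBIT = $8,586,138.00 ÷ $5,609,338.00 = 1.5307.
Operating income changes by 1.5307 × +22.1% = +33.8%.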